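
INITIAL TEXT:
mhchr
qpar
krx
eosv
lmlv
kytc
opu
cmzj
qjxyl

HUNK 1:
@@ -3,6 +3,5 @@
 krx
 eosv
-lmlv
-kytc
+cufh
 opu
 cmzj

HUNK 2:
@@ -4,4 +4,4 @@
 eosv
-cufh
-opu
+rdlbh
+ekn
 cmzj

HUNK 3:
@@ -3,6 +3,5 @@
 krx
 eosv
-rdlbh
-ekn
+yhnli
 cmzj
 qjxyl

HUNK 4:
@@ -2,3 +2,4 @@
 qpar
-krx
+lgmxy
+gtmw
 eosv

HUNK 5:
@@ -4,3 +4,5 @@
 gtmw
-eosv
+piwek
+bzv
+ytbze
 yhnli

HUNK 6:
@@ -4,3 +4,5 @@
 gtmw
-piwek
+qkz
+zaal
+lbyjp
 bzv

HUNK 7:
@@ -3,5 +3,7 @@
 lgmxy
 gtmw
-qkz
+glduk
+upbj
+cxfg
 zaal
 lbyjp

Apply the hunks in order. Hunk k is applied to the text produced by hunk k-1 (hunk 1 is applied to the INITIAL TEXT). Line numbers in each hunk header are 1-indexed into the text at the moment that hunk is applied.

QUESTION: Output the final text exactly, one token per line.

Hunk 1: at line 3 remove [lmlv,kytc] add [cufh] -> 8 lines: mhchr qpar krx eosv cufh opu cmzj qjxyl
Hunk 2: at line 4 remove [cufh,opu] add [rdlbh,ekn] -> 8 lines: mhchr qpar krx eosv rdlbh ekn cmzj qjxyl
Hunk 3: at line 3 remove [rdlbh,ekn] add [yhnli] -> 7 lines: mhchr qpar krx eosv yhnli cmzj qjxyl
Hunk 4: at line 2 remove [krx] add [lgmxy,gtmw] -> 8 lines: mhchr qpar lgmxy gtmw eosv yhnli cmzj qjxyl
Hunk 5: at line 4 remove [eosv] add [piwek,bzv,ytbze] -> 10 lines: mhchr qpar lgmxy gtmw piwek bzv ytbze yhnli cmzj qjxyl
Hunk 6: at line 4 remove [piwek] add [qkz,zaal,lbyjp] -> 12 lines: mhchr qpar lgmxy gtmw qkz zaal lbyjp bzv ytbze yhnli cmzj qjxyl
Hunk 7: at line 3 remove [qkz] add [glduk,upbj,cxfg] -> 14 lines: mhchr qpar lgmxy gtmw glduk upbj cxfg zaal lbyjp bzv ytbze yhnli cmzj qjxyl

Answer: mhchr
qpar
lgmxy
gtmw
glduk
upbj
cxfg
zaal
lbyjp
bzv
ytbze
yhnli
cmzj
qjxyl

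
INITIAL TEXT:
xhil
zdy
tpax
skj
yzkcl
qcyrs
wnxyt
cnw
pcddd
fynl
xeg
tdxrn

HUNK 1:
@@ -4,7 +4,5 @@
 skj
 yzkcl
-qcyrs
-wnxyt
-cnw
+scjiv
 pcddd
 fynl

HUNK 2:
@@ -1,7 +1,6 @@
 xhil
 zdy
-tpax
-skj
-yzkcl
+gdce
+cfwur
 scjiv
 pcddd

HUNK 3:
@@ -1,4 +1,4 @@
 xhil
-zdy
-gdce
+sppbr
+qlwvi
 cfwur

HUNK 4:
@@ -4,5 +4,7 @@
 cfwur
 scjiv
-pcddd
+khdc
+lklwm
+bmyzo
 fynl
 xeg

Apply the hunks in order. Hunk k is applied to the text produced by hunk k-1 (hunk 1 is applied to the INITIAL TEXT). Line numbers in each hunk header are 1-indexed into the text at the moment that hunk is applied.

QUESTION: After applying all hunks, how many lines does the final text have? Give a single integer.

Hunk 1: at line 4 remove [qcyrs,wnxyt,cnw] add [scjiv] -> 10 lines: xhil zdy tpax skj yzkcl scjiv pcddd fynl xeg tdxrn
Hunk 2: at line 1 remove [tpax,skj,yzkcl] add [gdce,cfwur] -> 9 lines: xhil zdy gdce cfwur scjiv pcddd fynl xeg tdxrn
Hunk 3: at line 1 remove [zdy,gdce] add [sppbr,qlwvi] -> 9 lines: xhil sppbr qlwvi cfwur scjiv pcddd fynl xeg tdxrn
Hunk 4: at line 4 remove [pcddd] add [khdc,lklwm,bmyzo] -> 11 lines: xhil sppbr qlwvi cfwur scjiv khdc lklwm bmyzo fynl xeg tdxrn
Final line count: 11

Answer: 11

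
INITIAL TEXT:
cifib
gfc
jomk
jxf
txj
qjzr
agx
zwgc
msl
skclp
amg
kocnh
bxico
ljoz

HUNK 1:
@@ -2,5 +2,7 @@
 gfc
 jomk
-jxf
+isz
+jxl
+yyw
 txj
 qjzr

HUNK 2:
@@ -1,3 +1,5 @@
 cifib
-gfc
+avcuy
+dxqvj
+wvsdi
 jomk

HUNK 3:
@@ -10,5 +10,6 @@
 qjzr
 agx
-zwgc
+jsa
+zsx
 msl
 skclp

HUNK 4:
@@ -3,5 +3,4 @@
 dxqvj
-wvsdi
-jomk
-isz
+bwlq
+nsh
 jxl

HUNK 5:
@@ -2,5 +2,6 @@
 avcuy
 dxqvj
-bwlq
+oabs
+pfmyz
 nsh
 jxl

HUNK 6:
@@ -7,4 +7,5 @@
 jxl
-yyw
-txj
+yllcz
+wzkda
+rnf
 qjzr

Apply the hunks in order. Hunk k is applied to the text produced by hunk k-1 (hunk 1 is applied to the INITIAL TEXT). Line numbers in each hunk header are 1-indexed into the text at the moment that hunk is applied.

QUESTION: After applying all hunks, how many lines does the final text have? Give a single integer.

Answer: 20

Derivation:
Hunk 1: at line 2 remove [jxf] add [isz,jxl,yyw] -> 16 lines: cifib gfc jomk isz jxl yyw txj qjzr agx zwgc msl skclp amg kocnh bxico ljoz
Hunk 2: at line 1 remove [gfc] add [avcuy,dxqvj,wvsdi] -> 18 lines: cifib avcuy dxqvj wvsdi jomk isz jxl yyw txj qjzr agx zwgc msl skclp amg kocnh bxico ljoz
Hunk 3: at line 10 remove [zwgc] add [jsa,zsx] -> 19 lines: cifib avcuy dxqvj wvsdi jomk isz jxl yyw txj qjzr agx jsa zsx msl skclp amg kocnh bxico ljoz
Hunk 4: at line 3 remove [wvsdi,jomk,isz] add [bwlq,nsh] -> 18 lines: cifib avcuy dxqvj bwlq nsh jxl yyw txj qjzr agx jsa zsx msl skclp amg kocnh bxico ljoz
Hunk 5: at line 2 remove [bwlq] add [oabs,pfmyz] -> 19 lines: cifib avcuy dxqvj oabs pfmyz nsh jxl yyw txj qjzr agx jsa zsx msl skclp amg kocnh bxico ljoz
Hunk 6: at line 7 remove [yyw,txj] add [yllcz,wzkda,rnf] -> 20 lines: cifib avcuy dxqvj oabs pfmyz nsh jxl yllcz wzkda rnf qjzr agx jsa zsx msl skclp amg kocnh bxico ljoz
Final line count: 20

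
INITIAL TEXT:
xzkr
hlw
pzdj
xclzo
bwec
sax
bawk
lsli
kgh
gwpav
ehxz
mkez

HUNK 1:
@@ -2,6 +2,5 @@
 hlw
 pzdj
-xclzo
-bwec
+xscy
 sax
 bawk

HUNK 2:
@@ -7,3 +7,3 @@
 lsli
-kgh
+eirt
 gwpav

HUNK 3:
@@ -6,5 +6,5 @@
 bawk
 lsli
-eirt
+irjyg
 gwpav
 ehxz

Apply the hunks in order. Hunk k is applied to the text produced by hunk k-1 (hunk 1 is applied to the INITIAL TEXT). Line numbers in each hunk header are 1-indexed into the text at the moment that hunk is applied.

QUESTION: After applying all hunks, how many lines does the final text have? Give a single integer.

Hunk 1: at line 2 remove [xclzo,bwec] add [xscy] -> 11 lines: xzkr hlw pzdj xscy sax bawk lsli kgh gwpav ehxz mkez
Hunk 2: at line 7 remove [kgh] add [eirt] -> 11 lines: xzkr hlw pzdj xscy sax bawk lsli eirt gwpav ehxz mkez
Hunk 3: at line 6 remove [eirt] add [irjyg] -> 11 lines: xzkr hlw pzdj xscy sax bawk lsli irjyg gwpav ehxz mkez
Final line count: 11

Answer: 11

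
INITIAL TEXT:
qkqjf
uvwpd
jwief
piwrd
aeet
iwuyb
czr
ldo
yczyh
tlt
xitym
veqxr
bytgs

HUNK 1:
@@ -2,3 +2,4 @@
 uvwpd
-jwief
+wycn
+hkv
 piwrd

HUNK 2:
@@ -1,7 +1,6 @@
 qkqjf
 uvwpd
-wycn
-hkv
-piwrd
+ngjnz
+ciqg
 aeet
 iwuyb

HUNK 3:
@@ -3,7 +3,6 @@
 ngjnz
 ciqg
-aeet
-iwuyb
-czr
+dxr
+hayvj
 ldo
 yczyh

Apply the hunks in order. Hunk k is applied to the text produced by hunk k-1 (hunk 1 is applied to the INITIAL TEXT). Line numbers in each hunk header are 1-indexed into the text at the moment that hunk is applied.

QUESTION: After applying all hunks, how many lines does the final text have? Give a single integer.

Answer: 12

Derivation:
Hunk 1: at line 2 remove [jwief] add [wycn,hkv] -> 14 lines: qkqjf uvwpd wycn hkv piwrd aeet iwuyb czr ldo yczyh tlt xitym veqxr bytgs
Hunk 2: at line 1 remove [wycn,hkv,piwrd] add [ngjnz,ciqg] -> 13 lines: qkqjf uvwpd ngjnz ciqg aeet iwuyb czr ldo yczyh tlt xitym veqxr bytgs
Hunk 3: at line 3 remove [aeet,iwuyb,czr] add [dxr,hayvj] -> 12 lines: qkqjf uvwpd ngjnz ciqg dxr hayvj ldo yczyh tlt xitym veqxr bytgs
Final line count: 12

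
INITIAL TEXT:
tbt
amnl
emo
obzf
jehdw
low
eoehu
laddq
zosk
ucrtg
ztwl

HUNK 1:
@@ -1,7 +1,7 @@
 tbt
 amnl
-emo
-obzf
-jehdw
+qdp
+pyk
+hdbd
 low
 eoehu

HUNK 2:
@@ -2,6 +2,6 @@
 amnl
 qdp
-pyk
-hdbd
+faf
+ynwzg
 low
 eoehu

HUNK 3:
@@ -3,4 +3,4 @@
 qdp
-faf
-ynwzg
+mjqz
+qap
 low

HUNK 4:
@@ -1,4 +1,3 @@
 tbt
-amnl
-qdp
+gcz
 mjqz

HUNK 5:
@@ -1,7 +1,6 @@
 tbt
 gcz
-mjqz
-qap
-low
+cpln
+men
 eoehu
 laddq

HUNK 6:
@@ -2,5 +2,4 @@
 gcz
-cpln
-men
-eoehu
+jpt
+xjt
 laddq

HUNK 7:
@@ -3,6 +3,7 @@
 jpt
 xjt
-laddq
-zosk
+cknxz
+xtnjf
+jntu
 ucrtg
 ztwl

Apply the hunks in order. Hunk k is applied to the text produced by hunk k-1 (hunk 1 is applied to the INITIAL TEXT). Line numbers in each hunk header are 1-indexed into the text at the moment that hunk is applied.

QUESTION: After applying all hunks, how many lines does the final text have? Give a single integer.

Answer: 9

Derivation:
Hunk 1: at line 1 remove [emo,obzf,jehdw] add [qdp,pyk,hdbd] -> 11 lines: tbt amnl qdp pyk hdbd low eoehu laddq zosk ucrtg ztwl
Hunk 2: at line 2 remove [pyk,hdbd] add [faf,ynwzg] -> 11 lines: tbt amnl qdp faf ynwzg low eoehu laddq zosk ucrtg ztwl
Hunk 3: at line 3 remove [faf,ynwzg] add [mjqz,qap] -> 11 lines: tbt amnl qdp mjqz qap low eoehu laddq zosk ucrtg ztwl
Hunk 4: at line 1 remove [amnl,qdp] add [gcz] -> 10 lines: tbt gcz mjqz qap low eoehu laddq zosk ucrtg ztwl
Hunk 5: at line 1 remove [mjqz,qap,low] add [cpln,men] -> 9 lines: tbt gcz cpln men eoehu laddq zosk ucrtg ztwl
Hunk 6: at line 2 remove [cpln,men,eoehu] add [jpt,xjt] -> 8 lines: tbt gcz jpt xjt laddq zosk ucrtg ztwl
Hunk 7: at line 3 remove [laddq,zosk] add [cknxz,xtnjf,jntu] -> 9 lines: tbt gcz jpt xjt cknxz xtnjf jntu ucrtg ztwl
Final line count: 9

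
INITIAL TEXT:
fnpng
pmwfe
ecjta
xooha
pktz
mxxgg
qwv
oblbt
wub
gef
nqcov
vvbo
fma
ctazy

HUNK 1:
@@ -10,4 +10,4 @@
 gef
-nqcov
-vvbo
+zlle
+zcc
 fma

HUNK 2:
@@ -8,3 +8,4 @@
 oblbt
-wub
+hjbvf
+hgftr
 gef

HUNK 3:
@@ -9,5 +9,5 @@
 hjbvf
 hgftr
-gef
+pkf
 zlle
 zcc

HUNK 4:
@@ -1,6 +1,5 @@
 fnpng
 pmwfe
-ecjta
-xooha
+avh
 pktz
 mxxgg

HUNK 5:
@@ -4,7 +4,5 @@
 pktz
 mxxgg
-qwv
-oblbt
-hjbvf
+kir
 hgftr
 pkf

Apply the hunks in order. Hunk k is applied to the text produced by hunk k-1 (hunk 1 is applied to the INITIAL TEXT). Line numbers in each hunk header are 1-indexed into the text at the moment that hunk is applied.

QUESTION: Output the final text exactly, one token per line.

Answer: fnpng
pmwfe
avh
pktz
mxxgg
kir
hgftr
pkf
zlle
zcc
fma
ctazy

Derivation:
Hunk 1: at line 10 remove [nqcov,vvbo] add [zlle,zcc] -> 14 lines: fnpng pmwfe ecjta xooha pktz mxxgg qwv oblbt wub gef zlle zcc fma ctazy
Hunk 2: at line 8 remove [wub] add [hjbvf,hgftr] -> 15 lines: fnpng pmwfe ecjta xooha pktz mxxgg qwv oblbt hjbvf hgftr gef zlle zcc fma ctazy
Hunk 3: at line 9 remove [gef] add [pkf] -> 15 lines: fnpng pmwfe ecjta xooha pktz mxxgg qwv oblbt hjbvf hgftr pkf zlle zcc fma ctazy
Hunk 4: at line 1 remove [ecjta,xooha] add [avh] -> 14 lines: fnpng pmwfe avh pktz mxxgg qwv oblbt hjbvf hgftr pkf zlle zcc fma ctazy
Hunk 5: at line 4 remove [qwv,oblbt,hjbvf] add [kir] -> 12 lines: fnpng pmwfe avh pktz mxxgg kir hgftr pkf zlle zcc fma ctazy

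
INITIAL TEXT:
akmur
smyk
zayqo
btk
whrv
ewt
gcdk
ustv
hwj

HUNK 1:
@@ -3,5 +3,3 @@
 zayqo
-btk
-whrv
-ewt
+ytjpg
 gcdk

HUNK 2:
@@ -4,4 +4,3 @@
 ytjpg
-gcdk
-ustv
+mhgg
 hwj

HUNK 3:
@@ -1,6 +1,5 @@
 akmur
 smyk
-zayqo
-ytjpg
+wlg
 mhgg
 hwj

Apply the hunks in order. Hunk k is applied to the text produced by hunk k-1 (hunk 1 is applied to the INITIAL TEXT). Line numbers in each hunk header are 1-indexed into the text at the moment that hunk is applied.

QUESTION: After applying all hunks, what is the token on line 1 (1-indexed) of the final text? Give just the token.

Answer: akmur

Derivation:
Hunk 1: at line 3 remove [btk,whrv,ewt] add [ytjpg] -> 7 lines: akmur smyk zayqo ytjpg gcdk ustv hwj
Hunk 2: at line 4 remove [gcdk,ustv] add [mhgg] -> 6 lines: akmur smyk zayqo ytjpg mhgg hwj
Hunk 3: at line 1 remove [zayqo,ytjpg] add [wlg] -> 5 lines: akmur smyk wlg mhgg hwj
Final line 1: akmur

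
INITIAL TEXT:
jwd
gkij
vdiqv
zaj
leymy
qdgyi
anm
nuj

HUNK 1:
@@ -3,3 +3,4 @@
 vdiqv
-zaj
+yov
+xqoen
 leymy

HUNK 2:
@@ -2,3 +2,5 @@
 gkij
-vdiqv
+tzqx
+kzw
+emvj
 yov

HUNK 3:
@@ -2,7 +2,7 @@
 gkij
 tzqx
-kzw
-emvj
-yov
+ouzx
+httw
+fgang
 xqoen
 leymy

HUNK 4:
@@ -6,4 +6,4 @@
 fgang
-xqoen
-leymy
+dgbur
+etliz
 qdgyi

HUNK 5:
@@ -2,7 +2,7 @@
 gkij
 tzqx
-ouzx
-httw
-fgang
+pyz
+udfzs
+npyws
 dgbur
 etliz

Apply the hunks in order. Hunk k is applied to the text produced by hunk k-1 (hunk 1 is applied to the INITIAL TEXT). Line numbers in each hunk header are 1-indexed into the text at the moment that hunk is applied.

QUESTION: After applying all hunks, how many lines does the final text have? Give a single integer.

Answer: 11

Derivation:
Hunk 1: at line 3 remove [zaj] add [yov,xqoen] -> 9 lines: jwd gkij vdiqv yov xqoen leymy qdgyi anm nuj
Hunk 2: at line 2 remove [vdiqv] add [tzqx,kzw,emvj] -> 11 lines: jwd gkij tzqx kzw emvj yov xqoen leymy qdgyi anm nuj
Hunk 3: at line 2 remove [kzw,emvj,yov] add [ouzx,httw,fgang] -> 11 lines: jwd gkij tzqx ouzx httw fgang xqoen leymy qdgyi anm nuj
Hunk 4: at line 6 remove [xqoen,leymy] add [dgbur,etliz] -> 11 lines: jwd gkij tzqx ouzx httw fgang dgbur etliz qdgyi anm nuj
Hunk 5: at line 2 remove [ouzx,httw,fgang] add [pyz,udfzs,npyws] -> 11 lines: jwd gkij tzqx pyz udfzs npyws dgbur etliz qdgyi anm nuj
Final line count: 11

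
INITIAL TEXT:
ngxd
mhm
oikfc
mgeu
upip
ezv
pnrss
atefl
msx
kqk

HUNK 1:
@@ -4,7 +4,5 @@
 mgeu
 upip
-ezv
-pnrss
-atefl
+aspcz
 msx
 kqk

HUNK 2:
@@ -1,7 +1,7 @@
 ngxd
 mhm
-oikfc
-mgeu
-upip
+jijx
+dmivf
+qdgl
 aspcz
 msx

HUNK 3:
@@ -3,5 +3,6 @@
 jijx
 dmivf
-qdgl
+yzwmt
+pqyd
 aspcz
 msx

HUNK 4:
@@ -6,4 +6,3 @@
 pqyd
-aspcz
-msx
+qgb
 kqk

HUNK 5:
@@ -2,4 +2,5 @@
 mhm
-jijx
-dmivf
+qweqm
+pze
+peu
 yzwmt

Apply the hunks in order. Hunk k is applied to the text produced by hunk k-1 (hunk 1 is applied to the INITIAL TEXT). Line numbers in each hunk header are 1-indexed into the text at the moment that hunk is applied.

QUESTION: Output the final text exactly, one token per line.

Hunk 1: at line 4 remove [ezv,pnrss,atefl] add [aspcz] -> 8 lines: ngxd mhm oikfc mgeu upip aspcz msx kqk
Hunk 2: at line 1 remove [oikfc,mgeu,upip] add [jijx,dmivf,qdgl] -> 8 lines: ngxd mhm jijx dmivf qdgl aspcz msx kqk
Hunk 3: at line 3 remove [qdgl] add [yzwmt,pqyd] -> 9 lines: ngxd mhm jijx dmivf yzwmt pqyd aspcz msx kqk
Hunk 4: at line 6 remove [aspcz,msx] add [qgb] -> 8 lines: ngxd mhm jijx dmivf yzwmt pqyd qgb kqk
Hunk 5: at line 2 remove [jijx,dmivf] add [qweqm,pze,peu] -> 9 lines: ngxd mhm qweqm pze peu yzwmt pqyd qgb kqk

Answer: ngxd
mhm
qweqm
pze
peu
yzwmt
pqyd
qgb
kqk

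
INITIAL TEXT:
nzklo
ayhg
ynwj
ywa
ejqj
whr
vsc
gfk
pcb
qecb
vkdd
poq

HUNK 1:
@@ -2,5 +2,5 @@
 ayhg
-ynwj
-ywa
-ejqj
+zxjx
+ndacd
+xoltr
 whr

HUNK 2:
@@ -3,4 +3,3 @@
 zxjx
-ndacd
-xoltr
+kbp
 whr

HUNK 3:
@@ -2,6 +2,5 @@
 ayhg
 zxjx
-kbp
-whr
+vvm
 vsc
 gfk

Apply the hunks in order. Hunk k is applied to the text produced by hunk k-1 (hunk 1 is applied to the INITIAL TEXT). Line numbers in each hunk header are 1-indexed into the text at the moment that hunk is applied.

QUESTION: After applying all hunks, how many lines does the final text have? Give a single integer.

Answer: 10

Derivation:
Hunk 1: at line 2 remove [ynwj,ywa,ejqj] add [zxjx,ndacd,xoltr] -> 12 lines: nzklo ayhg zxjx ndacd xoltr whr vsc gfk pcb qecb vkdd poq
Hunk 2: at line 3 remove [ndacd,xoltr] add [kbp] -> 11 lines: nzklo ayhg zxjx kbp whr vsc gfk pcb qecb vkdd poq
Hunk 3: at line 2 remove [kbp,whr] add [vvm] -> 10 lines: nzklo ayhg zxjx vvm vsc gfk pcb qecb vkdd poq
Final line count: 10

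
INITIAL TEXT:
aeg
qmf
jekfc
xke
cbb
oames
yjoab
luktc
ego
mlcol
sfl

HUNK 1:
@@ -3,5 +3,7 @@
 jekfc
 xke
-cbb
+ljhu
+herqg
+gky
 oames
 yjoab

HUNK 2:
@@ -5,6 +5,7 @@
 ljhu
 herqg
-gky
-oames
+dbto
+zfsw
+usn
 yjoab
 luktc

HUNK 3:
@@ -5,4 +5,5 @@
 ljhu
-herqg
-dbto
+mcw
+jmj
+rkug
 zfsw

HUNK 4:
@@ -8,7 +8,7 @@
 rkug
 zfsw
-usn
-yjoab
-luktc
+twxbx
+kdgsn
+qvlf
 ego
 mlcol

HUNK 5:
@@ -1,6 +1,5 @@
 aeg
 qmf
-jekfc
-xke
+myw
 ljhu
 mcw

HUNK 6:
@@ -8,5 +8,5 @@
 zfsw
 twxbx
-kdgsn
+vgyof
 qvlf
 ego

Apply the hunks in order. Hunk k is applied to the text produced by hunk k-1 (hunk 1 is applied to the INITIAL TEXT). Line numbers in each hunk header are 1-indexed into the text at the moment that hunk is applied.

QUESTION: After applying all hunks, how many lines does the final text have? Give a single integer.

Answer: 14

Derivation:
Hunk 1: at line 3 remove [cbb] add [ljhu,herqg,gky] -> 13 lines: aeg qmf jekfc xke ljhu herqg gky oames yjoab luktc ego mlcol sfl
Hunk 2: at line 5 remove [gky,oames] add [dbto,zfsw,usn] -> 14 lines: aeg qmf jekfc xke ljhu herqg dbto zfsw usn yjoab luktc ego mlcol sfl
Hunk 3: at line 5 remove [herqg,dbto] add [mcw,jmj,rkug] -> 15 lines: aeg qmf jekfc xke ljhu mcw jmj rkug zfsw usn yjoab luktc ego mlcol sfl
Hunk 4: at line 8 remove [usn,yjoab,luktc] add [twxbx,kdgsn,qvlf] -> 15 lines: aeg qmf jekfc xke ljhu mcw jmj rkug zfsw twxbx kdgsn qvlf ego mlcol sfl
Hunk 5: at line 1 remove [jekfc,xke] add [myw] -> 14 lines: aeg qmf myw ljhu mcw jmj rkug zfsw twxbx kdgsn qvlf ego mlcol sfl
Hunk 6: at line 8 remove [kdgsn] add [vgyof] -> 14 lines: aeg qmf myw ljhu mcw jmj rkug zfsw twxbx vgyof qvlf ego mlcol sfl
Final line count: 14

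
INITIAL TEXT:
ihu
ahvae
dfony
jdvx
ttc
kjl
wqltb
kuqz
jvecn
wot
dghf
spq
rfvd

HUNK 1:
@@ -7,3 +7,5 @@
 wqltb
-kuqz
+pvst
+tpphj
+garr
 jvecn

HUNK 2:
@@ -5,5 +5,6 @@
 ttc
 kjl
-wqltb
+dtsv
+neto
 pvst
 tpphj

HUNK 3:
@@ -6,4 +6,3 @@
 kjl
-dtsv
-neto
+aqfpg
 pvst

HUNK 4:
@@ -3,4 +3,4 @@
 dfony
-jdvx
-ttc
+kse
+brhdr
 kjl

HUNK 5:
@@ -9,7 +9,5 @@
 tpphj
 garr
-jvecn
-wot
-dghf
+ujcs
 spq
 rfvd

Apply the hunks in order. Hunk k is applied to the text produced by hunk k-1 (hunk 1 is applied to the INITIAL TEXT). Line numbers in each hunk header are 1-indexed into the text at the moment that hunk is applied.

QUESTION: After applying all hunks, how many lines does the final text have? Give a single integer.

Hunk 1: at line 7 remove [kuqz] add [pvst,tpphj,garr] -> 15 lines: ihu ahvae dfony jdvx ttc kjl wqltb pvst tpphj garr jvecn wot dghf spq rfvd
Hunk 2: at line 5 remove [wqltb] add [dtsv,neto] -> 16 lines: ihu ahvae dfony jdvx ttc kjl dtsv neto pvst tpphj garr jvecn wot dghf spq rfvd
Hunk 3: at line 6 remove [dtsv,neto] add [aqfpg] -> 15 lines: ihu ahvae dfony jdvx ttc kjl aqfpg pvst tpphj garr jvecn wot dghf spq rfvd
Hunk 4: at line 3 remove [jdvx,ttc] add [kse,brhdr] -> 15 lines: ihu ahvae dfony kse brhdr kjl aqfpg pvst tpphj garr jvecn wot dghf spq rfvd
Hunk 5: at line 9 remove [jvecn,wot,dghf] add [ujcs] -> 13 lines: ihu ahvae dfony kse brhdr kjl aqfpg pvst tpphj garr ujcs spq rfvd
Final line count: 13

Answer: 13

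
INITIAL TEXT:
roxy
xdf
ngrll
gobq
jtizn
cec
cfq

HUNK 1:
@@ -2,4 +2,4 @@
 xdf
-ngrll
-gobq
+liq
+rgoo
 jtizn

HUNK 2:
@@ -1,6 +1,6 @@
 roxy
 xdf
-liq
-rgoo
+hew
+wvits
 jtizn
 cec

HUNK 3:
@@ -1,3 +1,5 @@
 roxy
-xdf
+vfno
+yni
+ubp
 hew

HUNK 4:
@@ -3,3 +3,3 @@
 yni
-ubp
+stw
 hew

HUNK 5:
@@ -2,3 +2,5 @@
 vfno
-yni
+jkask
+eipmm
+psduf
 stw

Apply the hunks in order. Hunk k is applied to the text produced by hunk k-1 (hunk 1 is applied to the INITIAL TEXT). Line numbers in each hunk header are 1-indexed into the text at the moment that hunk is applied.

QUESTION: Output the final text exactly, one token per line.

Hunk 1: at line 2 remove [ngrll,gobq] add [liq,rgoo] -> 7 lines: roxy xdf liq rgoo jtizn cec cfq
Hunk 2: at line 1 remove [liq,rgoo] add [hew,wvits] -> 7 lines: roxy xdf hew wvits jtizn cec cfq
Hunk 3: at line 1 remove [xdf] add [vfno,yni,ubp] -> 9 lines: roxy vfno yni ubp hew wvits jtizn cec cfq
Hunk 4: at line 3 remove [ubp] add [stw] -> 9 lines: roxy vfno yni stw hew wvits jtizn cec cfq
Hunk 5: at line 2 remove [yni] add [jkask,eipmm,psduf] -> 11 lines: roxy vfno jkask eipmm psduf stw hew wvits jtizn cec cfq

Answer: roxy
vfno
jkask
eipmm
psduf
stw
hew
wvits
jtizn
cec
cfq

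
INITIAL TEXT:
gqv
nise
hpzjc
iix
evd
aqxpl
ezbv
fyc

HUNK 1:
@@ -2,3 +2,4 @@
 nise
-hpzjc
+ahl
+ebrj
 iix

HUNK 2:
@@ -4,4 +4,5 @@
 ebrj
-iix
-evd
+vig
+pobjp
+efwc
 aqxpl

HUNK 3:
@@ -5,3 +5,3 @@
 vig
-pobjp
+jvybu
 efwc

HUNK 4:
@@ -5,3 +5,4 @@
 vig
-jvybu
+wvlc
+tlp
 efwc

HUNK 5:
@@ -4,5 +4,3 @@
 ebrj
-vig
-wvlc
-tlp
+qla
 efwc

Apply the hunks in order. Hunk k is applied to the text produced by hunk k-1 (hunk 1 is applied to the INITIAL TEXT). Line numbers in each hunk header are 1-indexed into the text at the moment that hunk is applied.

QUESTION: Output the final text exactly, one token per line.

Hunk 1: at line 2 remove [hpzjc] add [ahl,ebrj] -> 9 lines: gqv nise ahl ebrj iix evd aqxpl ezbv fyc
Hunk 2: at line 4 remove [iix,evd] add [vig,pobjp,efwc] -> 10 lines: gqv nise ahl ebrj vig pobjp efwc aqxpl ezbv fyc
Hunk 3: at line 5 remove [pobjp] add [jvybu] -> 10 lines: gqv nise ahl ebrj vig jvybu efwc aqxpl ezbv fyc
Hunk 4: at line 5 remove [jvybu] add [wvlc,tlp] -> 11 lines: gqv nise ahl ebrj vig wvlc tlp efwc aqxpl ezbv fyc
Hunk 5: at line 4 remove [vig,wvlc,tlp] add [qla] -> 9 lines: gqv nise ahl ebrj qla efwc aqxpl ezbv fyc

Answer: gqv
nise
ahl
ebrj
qla
efwc
aqxpl
ezbv
fyc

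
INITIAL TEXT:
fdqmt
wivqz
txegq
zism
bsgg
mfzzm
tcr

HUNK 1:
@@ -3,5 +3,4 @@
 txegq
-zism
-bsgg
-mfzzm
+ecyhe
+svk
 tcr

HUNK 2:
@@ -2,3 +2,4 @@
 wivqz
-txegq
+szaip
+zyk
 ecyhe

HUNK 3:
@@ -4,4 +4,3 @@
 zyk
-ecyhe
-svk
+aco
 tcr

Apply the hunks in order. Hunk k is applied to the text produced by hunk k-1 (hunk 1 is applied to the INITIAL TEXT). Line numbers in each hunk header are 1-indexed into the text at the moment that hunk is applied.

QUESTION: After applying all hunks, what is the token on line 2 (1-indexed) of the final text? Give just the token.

Answer: wivqz

Derivation:
Hunk 1: at line 3 remove [zism,bsgg,mfzzm] add [ecyhe,svk] -> 6 lines: fdqmt wivqz txegq ecyhe svk tcr
Hunk 2: at line 2 remove [txegq] add [szaip,zyk] -> 7 lines: fdqmt wivqz szaip zyk ecyhe svk tcr
Hunk 3: at line 4 remove [ecyhe,svk] add [aco] -> 6 lines: fdqmt wivqz szaip zyk aco tcr
Final line 2: wivqz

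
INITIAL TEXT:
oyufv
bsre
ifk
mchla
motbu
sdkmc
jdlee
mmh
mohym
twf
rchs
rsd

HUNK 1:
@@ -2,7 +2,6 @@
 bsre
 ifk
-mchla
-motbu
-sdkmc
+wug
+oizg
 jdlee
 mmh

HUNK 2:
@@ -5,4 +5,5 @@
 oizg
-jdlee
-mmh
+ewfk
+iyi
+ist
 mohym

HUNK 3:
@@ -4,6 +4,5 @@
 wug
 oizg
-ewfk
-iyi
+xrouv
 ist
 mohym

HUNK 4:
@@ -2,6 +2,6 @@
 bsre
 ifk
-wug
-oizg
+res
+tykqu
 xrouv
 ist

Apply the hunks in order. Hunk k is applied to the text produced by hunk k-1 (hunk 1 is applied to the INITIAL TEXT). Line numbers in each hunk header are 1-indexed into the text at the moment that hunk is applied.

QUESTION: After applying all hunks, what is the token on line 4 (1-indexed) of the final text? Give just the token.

Hunk 1: at line 2 remove [mchla,motbu,sdkmc] add [wug,oizg] -> 11 lines: oyufv bsre ifk wug oizg jdlee mmh mohym twf rchs rsd
Hunk 2: at line 5 remove [jdlee,mmh] add [ewfk,iyi,ist] -> 12 lines: oyufv bsre ifk wug oizg ewfk iyi ist mohym twf rchs rsd
Hunk 3: at line 4 remove [ewfk,iyi] add [xrouv] -> 11 lines: oyufv bsre ifk wug oizg xrouv ist mohym twf rchs rsd
Hunk 4: at line 2 remove [wug,oizg] add [res,tykqu] -> 11 lines: oyufv bsre ifk res tykqu xrouv ist mohym twf rchs rsd
Final line 4: res

Answer: res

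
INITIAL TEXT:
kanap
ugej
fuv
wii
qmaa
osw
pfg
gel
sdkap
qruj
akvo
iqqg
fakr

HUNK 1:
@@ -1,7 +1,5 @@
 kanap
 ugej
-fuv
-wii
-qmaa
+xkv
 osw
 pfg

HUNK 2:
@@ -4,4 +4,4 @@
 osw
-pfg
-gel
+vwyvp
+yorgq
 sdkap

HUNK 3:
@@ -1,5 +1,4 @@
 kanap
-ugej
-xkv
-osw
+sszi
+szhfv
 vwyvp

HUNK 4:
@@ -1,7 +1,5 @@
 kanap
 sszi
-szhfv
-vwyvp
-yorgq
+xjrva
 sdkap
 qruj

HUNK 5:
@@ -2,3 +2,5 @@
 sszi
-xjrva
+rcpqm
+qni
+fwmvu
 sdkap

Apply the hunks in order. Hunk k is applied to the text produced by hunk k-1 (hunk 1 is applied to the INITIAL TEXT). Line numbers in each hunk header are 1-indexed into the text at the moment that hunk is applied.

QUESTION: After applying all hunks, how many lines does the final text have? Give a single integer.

Hunk 1: at line 1 remove [fuv,wii,qmaa] add [xkv] -> 11 lines: kanap ugej xkv osw pfg gel sdkap qruj akvo iqqg fakr
Hunk 2: at line 4 remove [pfg,gel] add [vwyvp,yorgq] -> 11 lines: kanap ugej xkv osw vwyvp yorgq sdkap qruj akvo iqqg fakr
Hunk 3: at line 1 remove [ugej,xkv,osw] add [sszi,szhfv] -> 10 lines: kanap sszi szhfv vwyvp yorgq sdkap qruj akvo iqqg fakr
Hunk 4: at line 1 remove [szhfv,vwyvp,yorgq] add [xjrva] -> 8 lines: kanap sszi xjrva sdkap qruj akvo iqqg fakr
Hunk 5: at line 2 remove [xjrva] add [rcpqm,qni,fwmvu] -> 10 lines: kanap sszi rcpqm qni fwmvu sdkap qruj akvo iqqg fakr
Final line count: 10

Answer: 10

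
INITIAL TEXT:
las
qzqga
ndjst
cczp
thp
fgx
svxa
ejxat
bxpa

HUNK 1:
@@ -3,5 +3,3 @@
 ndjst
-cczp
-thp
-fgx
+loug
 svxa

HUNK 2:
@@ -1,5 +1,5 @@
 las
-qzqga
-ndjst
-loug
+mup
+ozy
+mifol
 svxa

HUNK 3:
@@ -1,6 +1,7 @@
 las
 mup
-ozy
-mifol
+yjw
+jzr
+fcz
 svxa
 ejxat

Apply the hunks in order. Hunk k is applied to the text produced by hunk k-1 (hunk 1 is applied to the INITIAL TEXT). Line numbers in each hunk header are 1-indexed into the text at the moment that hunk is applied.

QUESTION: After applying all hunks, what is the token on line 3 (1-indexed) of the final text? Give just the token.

Answer: yjw

Derivation:
Hunk 1: at line 3 remove [cczp,thp,fgx] add [loug] -> 7 lines: las qzqga ndjst loug svxa ejxat bxpa
Hunk 2: at line 1 remove [qzqga,ndjst,loug] add [mup,ozy,mifol] -> 7 lines: las mup ozy mifol svxa ejxat bxpa
Hunk 3: at line 1 remove [ozy,mifol] add [yjw,jzr,fcz] -> 8 lines: las mup yjw jzr fcz svxa ejxat bxpa
Final line 3: yjw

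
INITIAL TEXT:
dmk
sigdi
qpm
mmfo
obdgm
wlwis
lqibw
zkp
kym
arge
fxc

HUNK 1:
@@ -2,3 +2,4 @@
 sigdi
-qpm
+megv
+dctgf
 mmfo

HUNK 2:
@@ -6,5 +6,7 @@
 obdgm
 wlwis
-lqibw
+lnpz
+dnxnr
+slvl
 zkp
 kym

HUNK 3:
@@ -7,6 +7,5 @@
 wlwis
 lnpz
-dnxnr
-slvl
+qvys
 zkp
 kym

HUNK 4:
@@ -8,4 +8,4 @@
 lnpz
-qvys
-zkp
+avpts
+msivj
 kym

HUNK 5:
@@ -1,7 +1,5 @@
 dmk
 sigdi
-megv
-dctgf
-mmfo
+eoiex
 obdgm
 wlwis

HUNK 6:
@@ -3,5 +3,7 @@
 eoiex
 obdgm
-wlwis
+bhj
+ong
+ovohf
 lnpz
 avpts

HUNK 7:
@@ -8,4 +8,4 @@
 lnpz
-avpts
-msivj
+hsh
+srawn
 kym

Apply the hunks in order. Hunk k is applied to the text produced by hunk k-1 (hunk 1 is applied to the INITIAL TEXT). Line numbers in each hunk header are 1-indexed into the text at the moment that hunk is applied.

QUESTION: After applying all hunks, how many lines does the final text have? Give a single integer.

Answer: 13

Derivation:
Hunk 1: at line 2 remove [qpm] add [megv,dctgf] -> 12 lines: dmk sigdi megv dctgf mmfo obdgm wlwis lqibw zkp kym arge fxc
Hunk 2: at line 6 remove [lqibw] add [lnpz,dnxnr,slvl] -> 14 lines: dmk sigdi megv dctgf mmfo obdgm wlwis lnpz dnxnr slvl zkp kym arge fxc
Hunk 3: at line 7 remove [dnxnr,slvl] add [qvys] -> 13 lines: dmk sigdi megv dctgf mmfo obdgm wlwis lnpz qvys zkp kym arge fxc
Hunk 4: at line 8 remove [qvys,zkp] add [avpts,msivj] -> 13 lines: dmk sigdi megv dctgf mmfo obdgm wlwis lnpz avpts msivj kym arge fxc
Hunk 5: at line 1 remove [megv,dctgf,mmfo] add [eoiex] -> 11 lines: dmk sigdi eoiex obdgm wlwis lnpz avpts msivj kym arge fxc
Hunk 6: at line 3 remove [wlwis] add [bhj,ong,ovohf] -> 13 lines: dmk sigdi eoiex obdgm bhj ong ovohf lnpz avpts msivj kym arge fxc
Hunk 7: at line 8 remove [avpts,msivj] add [hsh,srawn] -> 13 lines: dmk sigdi eoiex obdgm bhj ong ovohf lnpz hsh srawn kym arge fxc
Final line count: 13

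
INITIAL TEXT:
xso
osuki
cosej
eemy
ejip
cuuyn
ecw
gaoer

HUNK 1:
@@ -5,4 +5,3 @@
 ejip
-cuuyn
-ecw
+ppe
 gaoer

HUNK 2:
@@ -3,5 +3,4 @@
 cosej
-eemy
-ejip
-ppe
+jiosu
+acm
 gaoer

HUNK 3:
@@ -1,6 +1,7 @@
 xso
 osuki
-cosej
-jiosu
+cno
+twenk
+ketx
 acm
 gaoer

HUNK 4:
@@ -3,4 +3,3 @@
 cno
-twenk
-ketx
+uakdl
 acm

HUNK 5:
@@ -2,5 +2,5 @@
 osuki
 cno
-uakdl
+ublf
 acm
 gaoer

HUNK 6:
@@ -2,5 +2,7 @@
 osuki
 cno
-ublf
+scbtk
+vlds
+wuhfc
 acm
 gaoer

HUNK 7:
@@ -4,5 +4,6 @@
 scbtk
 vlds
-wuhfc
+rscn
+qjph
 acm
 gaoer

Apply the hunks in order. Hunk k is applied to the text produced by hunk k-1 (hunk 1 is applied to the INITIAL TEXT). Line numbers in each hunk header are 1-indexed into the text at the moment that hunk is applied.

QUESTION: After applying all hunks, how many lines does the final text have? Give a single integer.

Hunk 1: at line 5 remove [cuuyn,ecw] add [ppe] -> 7 lines: xso osuki cosej eemy ejip ppe gaoer
Hunk 2: at line 3 remove [eemy,ejip,ppe] add [jiosu,acm] -> 6 lines: xso osuki cosej jiosu acm gaoer
Hunk 3: at line 1 remove [cosej,jiosu] add [cno,twenk,ketx] -> 7 lines: xso osuki cno twenk ketx acm gaoer
Hunk 4: at line 3 remove [twenk,ketx] add [uakdl] -> 6 lines: xso osuki cno uakdl acm gaoer
Hunk 5: at line 2 remove [uakdl] add [ublf] -> 6 lines: xso osuki cno ublf acm gaoer
Hunk 6: at line 2 remove [ublf] add [scbtk,vlds,wuhfc] -> 8 lines: xso osuki cno scbtk vlds wuhfc acm gaoer
Hunk 7: at line 4 remove [wuhfc] add [rscn,qjph] -> 9 lines: xso osuki cno scbtk vlds rscn qjph acm gaoer
Final line count: 9

Answer: 9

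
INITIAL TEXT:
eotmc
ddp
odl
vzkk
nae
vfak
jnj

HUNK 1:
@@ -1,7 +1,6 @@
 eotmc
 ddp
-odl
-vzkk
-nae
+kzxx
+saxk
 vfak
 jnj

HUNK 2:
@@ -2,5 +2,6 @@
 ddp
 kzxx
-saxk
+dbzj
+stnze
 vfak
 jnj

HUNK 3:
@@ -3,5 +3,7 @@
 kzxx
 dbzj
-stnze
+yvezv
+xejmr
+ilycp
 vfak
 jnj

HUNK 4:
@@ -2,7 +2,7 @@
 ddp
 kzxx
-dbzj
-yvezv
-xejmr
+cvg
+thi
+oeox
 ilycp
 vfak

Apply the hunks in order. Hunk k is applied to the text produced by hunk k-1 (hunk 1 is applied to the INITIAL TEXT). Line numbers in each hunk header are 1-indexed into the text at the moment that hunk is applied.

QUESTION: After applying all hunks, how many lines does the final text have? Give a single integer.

Answer: 9

Derivation:
Hunk 1: at line 1 remove [odl,vzkk,nae] add [kzxx,saxk] -> 6 lines: eotmc ddp kzxx saxk vfak jnj
Hunk 2: at line 2 remove [saxk] add [dbzj,stnze] -> 7 lines: eotmc ddp kzxx dbzj stnze vfak jnj
Hunk 3: at line 3 remove [stnze] add [yvezv,xejmr,ilycp] -> 9 lines: eotmc ddp kzxx dbzj yvezv xejmr ilycp vfak jnj
Hunk 4: at line 2 remove [dbzj,yvezv,xejmr] add [cvg,thi,oeox] -> 9 lines: eotmc ddp kzxx cvg thi oeox ilycp vfak jnj
Final line count: 9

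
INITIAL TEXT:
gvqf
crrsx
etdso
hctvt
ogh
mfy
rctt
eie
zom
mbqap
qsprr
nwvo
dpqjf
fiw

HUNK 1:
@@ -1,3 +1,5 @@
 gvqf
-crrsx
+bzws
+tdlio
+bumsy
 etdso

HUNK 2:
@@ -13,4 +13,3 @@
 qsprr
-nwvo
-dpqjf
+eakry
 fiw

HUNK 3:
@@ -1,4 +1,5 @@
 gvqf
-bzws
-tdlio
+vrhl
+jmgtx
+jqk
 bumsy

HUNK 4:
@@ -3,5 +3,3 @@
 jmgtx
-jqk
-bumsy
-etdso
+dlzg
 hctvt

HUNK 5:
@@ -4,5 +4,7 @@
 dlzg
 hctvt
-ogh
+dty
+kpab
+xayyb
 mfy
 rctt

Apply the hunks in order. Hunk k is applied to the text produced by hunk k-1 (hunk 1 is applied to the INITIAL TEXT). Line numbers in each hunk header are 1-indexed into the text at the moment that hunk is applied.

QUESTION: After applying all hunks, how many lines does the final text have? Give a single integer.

Answer: 16

Derivation:
Hunk 1: at line 1 remove [crrsx] add [bzws,tdlio,bumsy] -> 16 lines: gvqf bzws tdlio bumsy etdso hctvt ogh mfy rctt eie zom mbqap qsprr nwvo dpqjf fiw
Hunk 2: at line 13 remove [nwvo,dpqjf] add [eakry] -> 15 lines: gvqf bzws tdlio bumsy etdso hctvt ogh mfy rctt eie zom mbqap qsprr eakry fiw
Hunk 3: at line 1 remove [bzws,tdlio] add [vrhl,jmgtx,jqk] -> 16 lines: gvqf vrhl jmgtx jqk bumsy etdso hctvt ogh mfy rctt eie zom mbqap qsprr eakry fiw
Hunk 4: at line 3 remove [jqk,bumsy,etdso] add [dlzg] -> 14 lines: gvqf vrhl jmgtx dlzg hctvt ogh mfy rctt eie zom mbqap qsprr eakry fiw
Hunk 5: at line 4 remove [ogh] add [dty,kpab,xayyb] -> 16 lines: gvqf vrhl jmgtx dlzg hctvt dty kpab xayyb mfy rctt eie zom mbqap qsprr eakry fiw
Final line count: 16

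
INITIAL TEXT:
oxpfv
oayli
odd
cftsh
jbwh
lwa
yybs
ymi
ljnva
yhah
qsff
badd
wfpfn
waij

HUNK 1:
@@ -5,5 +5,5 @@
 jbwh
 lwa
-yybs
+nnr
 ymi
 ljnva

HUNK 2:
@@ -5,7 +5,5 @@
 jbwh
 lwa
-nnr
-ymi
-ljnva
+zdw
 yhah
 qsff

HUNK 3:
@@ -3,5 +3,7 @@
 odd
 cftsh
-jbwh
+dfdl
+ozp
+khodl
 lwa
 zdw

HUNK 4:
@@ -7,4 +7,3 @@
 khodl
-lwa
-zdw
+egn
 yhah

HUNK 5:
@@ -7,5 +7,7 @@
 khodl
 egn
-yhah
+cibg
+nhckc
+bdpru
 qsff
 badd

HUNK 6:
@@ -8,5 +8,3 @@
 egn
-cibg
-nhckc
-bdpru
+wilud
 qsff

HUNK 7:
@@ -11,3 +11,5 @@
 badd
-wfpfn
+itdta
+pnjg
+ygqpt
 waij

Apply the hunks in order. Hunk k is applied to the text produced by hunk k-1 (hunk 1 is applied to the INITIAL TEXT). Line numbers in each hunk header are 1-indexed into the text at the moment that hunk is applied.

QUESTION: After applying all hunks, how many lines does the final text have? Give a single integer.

Answer: 15

Derivation:
Hunk 1: at line 5 remove [yybs] add [nnr] -> 14 lines: oxpfv oayli odd cftsh jbwh lwa nnr ymi ljnva yhah qsff badd wfpfn waij
Hunk 2: at line 5 remove [nnr,ymi,ljnva] add [zdw] -> 12 lines: oxpfv oayli odd cftsh jbwh lwa zdw yhah qsff badd wfpfn waij
Hunk 3: at line 3 remove [jbwh] add [dfdl,ozp,khodl] -> 14 lines: oxpfv oayli odd cftsh dfdl ozp khodl lwa zdw yhah qsff badd wfpfn waij
Hunk 4: at line 7 remove [lwa,zdw] add [egn] -> 13 lines: oxpfv oayli odd cftsh dfdl ozp khodl egn yhah qsff badd wfpfn waij
Hunk 5: at line 7 remove [yhah] add [cibg,nhckc,bdpru] -> 15 lines: oxpfv oayli odd cftsh dfdl ozp khodl egn cibg nhckc bdpru qsff badd wfpfn waij
Hunk 6: at line 8 remove [cibg,nhckc,bdpru] add [wilud] -> 13 lines: oxpfv oayli odd cftsh dfdl ozp khodl egn wilud qsff badd wfpfn waij
Hunk 7: at line 11 remove [wfpfn] add [itdta,pnjg,ygqpt] -> 15 lines: oxpfv oayli odd cftsh dfdl ozp khodl egn wilud qsff badd itdta pnjg ygqpt waij
Final line count: 15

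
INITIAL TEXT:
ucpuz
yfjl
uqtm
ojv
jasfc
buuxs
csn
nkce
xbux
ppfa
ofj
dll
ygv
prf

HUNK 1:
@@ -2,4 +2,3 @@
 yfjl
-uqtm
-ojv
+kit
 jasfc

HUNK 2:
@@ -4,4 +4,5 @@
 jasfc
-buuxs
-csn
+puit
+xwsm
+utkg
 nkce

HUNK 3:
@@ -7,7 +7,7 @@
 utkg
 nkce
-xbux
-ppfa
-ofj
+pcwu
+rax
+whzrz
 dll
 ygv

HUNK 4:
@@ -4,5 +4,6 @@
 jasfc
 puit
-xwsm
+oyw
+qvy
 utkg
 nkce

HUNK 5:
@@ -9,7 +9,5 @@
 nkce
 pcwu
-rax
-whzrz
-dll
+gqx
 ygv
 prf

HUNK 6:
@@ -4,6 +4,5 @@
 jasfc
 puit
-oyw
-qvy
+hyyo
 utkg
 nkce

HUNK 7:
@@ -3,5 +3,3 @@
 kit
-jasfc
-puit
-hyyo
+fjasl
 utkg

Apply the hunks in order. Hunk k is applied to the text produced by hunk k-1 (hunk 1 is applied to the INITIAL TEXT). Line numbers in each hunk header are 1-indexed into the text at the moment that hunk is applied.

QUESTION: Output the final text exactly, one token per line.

Answer: ucpuz
yfjl
kit
fjasl
utkg
nkce
pcwu
gqx
ygv
prf

Derivation:
Hunk 1: at line 2 remove [uqtm,ojv] add [kit] -> 13 lines: ucpuz yfjl kit jasfc buuxs csn nkce xbux ppfa ofj dll ygv prf
Hunk 2: at line 4 remove [buuxs,csn] add [puit,xwsm,utkg] -> 14 lines: ucpuz yfjl kit jasfc puit xwsm utkg nkce xbux ppfa ofj dll ygv prf
Hunk 3: at line 7 remove [xbux,ppfa,ofj] add [pcwu,rax,whzrz] -> 14 lines: ucpuz yfjl kit jasfc puit xwsm utkg nkce pcwu rax whzrz dll ygv prf
Hunk 4: at line 4 remove [xwsm] add [oyw,qvy] -> 15 lines: ucpuz yfjl kit jasfc puit oyw qvy utkg nkce pcwu rax whzrz dll ygv prf
Hunk 5: at line 9 remove [rax,whzrz,dll] add [gqx] -> 13 lines: ucpuz yfjl kit jasfc puit oyw qvy utkg nkce pcwu gqx ygv prf
Hunk 6: at line 4 remove [oyw,qvy] add [hyyo] -> 12 lines: ucpuz yfjl kit jasfc puit hyyo utkg nkce pcwu gqx ygv prf
Hunk 7: at line 3 remove [jasfc,puit,hyyo] add [fjasl] -> 10 lines: ucpuz yfjl kit fjasl utkg nkce pcwu gqx ygv prf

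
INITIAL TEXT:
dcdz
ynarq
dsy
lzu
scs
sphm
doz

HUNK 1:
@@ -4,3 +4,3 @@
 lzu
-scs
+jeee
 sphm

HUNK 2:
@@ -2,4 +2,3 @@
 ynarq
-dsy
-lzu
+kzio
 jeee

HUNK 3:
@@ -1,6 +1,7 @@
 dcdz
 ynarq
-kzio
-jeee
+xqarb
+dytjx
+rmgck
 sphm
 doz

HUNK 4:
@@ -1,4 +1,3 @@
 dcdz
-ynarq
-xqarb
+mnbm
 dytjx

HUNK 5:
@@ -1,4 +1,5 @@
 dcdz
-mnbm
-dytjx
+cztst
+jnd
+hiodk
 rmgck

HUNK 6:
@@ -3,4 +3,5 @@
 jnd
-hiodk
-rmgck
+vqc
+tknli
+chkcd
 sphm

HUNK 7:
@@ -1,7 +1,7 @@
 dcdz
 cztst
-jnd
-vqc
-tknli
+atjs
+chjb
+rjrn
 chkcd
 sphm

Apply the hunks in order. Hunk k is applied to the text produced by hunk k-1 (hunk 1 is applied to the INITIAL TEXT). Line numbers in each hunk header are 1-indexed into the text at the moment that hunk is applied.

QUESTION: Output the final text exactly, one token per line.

Hunk 1: at line 4 remove [scs] add [jeee] -> 7 lines: dcdz ynarq dsy lzu jeee sphm doz
Hunk 2: at line 2 remove [dsy,lzu] add [kzio] -> 6 lines: dcdz ynarq kzio jeee sphm doz
Hunk 3: at line 1 remove [kzio,jeee] add [xqarb,dytjx,rmgck] -> 7 lines: dcdz ynarq xqarb dytjx rmgck sphm doz
Hunk 4: at line 1 remove [ynarq,xqarb] add [mnbm] -> 6 lines: dcdz mnbm dytjx rmgck sphm doz
Hunk 5: at line 1 remove [mnbm,dytjx] add [cztst,jnd,hiodk] -> 7 lines: dcdz cztst jnd hiodk rmgck sphm doz
Hunk 6: at line 3 remove [hiodk,rmgck] add [vqc,tknli,chkcd] -> 8 lines: dcdz cztst jnd vqc tknli chkcd sphm doz
Hunk 7: at line 1 remove [jnd,vqc,tknli] add [atjs,chjb,rjrn] -> 8 lines: dcdz cztst atjs chjb rjrn chkcd sphm doz

Answer: dcdz
cztst
atjs
chjb
rjrn
chkcd
sphm
doz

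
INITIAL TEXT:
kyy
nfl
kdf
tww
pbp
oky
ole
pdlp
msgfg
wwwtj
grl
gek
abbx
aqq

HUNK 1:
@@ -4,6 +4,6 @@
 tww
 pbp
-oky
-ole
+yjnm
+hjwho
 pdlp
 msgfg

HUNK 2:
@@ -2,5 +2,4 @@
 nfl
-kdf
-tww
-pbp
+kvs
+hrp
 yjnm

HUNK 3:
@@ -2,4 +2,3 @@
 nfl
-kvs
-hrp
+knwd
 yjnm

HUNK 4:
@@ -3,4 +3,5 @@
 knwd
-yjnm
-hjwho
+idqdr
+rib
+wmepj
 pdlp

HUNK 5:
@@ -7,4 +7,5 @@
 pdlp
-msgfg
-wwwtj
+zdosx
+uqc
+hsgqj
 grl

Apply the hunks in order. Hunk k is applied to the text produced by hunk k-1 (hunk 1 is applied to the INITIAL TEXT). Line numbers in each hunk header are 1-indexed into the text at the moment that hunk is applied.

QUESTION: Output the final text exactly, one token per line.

Hunk 1: at line 4 remove [oky,ole] add [yjnm,hjwho] -> 14 lines: kyy nfl kdf tww pbp yjnm hjwho pdlp msgfg wwwtj grl gek abbx aqq
Hunk 2: at line 2 remove [kdf,tww,pbp] add [kvs,hrp] -> 13 lines: kyy nfl kvs hrp yjnm hjwho pdlp msgfg wwwtj grl gek abbx aqq
Hunk 3: at line 2 remove [kvs,hrp] add [knwd] -> 12 lines: kyy nfl knwd yjnm hjwho pdlp msgfg wwwtj grl gek abbx aqq
Hunk 4: at line 3 remove [yjnm,hjwho] add [idqdr,rib,wmepj] -> 13 lines: kyy nfl knwd idqdr rib wmepj pdlp msgfg wwwtj grl gek abbx aqq
Hunk 5: at line 7 remove [msgfg,wwwtj] add [zdosx,uqc,hsgqj] -> 14 lines: kyy nfl knwd idqdr rib wmepj pdlp zdosx uqc hsgqj grl gek abbx aqq

Answer: kyy
nfl
knwd
idqdr
rib
wmepj
pdlp
zdosx
uqc
hsgqj
grl
gek
abbx
aqq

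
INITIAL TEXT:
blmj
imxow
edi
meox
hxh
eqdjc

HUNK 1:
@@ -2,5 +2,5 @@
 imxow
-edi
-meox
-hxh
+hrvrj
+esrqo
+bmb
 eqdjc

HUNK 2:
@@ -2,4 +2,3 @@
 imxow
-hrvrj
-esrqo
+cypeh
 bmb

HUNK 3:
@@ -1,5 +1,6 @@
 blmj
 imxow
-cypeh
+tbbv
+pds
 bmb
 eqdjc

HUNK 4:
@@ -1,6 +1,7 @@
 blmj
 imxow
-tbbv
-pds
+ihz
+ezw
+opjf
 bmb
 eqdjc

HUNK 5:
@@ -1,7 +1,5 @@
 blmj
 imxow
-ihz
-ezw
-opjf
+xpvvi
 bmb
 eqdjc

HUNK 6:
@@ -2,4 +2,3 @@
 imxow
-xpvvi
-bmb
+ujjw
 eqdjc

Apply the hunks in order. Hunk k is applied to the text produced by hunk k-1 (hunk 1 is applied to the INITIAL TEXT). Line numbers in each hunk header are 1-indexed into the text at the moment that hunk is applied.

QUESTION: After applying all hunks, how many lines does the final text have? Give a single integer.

Answer: 4

Derivation:
Hunk 1: at line 2 remove [edi,meox,hxh] add [hrvrj,esrqo,bmb] -> 6 lines: blmj imxow hrvrj esrqo bmb eqdjc
Hunk 2: at line 2 remove [hrvrj,esrqo] add [cypeh] -> 5 lines: blmj imxow cypeh bmb eqdjc
Hunk 3: at line 1 remove [cypeh] add [tbbv,pds] -> 6 lines: blmj imxow tbbv pds bmb eqdjc
Hunk 4: at line 1 remove [tbbv,pds] add [ihz,ezw,opjf] -> 7 lines: blmj imxow ihz ezw opjf bmb eqdjc
Hunk 5: at line 1 remove [ihz,ezw,opjf] add [xpvvi] -> 5 lines: blmj imxow xpvvi bmb eqdjc
Hunk 6: at line 2 remove [xpvvi,bmb] add [ujjw] -> 4 lines: blmj imxow ujjw eqdjc
Final line count: 4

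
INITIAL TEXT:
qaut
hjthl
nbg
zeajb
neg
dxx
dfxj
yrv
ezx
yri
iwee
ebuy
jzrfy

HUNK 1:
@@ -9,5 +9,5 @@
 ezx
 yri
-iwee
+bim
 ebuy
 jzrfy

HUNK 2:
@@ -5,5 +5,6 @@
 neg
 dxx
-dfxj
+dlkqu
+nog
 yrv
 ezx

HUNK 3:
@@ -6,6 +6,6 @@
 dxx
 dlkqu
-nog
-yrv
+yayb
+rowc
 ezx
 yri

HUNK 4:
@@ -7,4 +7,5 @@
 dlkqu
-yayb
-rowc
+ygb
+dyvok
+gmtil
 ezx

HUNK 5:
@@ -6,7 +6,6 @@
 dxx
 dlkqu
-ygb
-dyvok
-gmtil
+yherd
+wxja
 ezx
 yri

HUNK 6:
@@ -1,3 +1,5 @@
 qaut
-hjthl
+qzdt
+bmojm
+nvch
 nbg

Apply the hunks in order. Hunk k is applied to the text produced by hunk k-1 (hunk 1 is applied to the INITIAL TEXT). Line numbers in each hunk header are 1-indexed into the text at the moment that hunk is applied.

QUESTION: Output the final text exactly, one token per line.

Answer: qaut
qzdt
bmojm
nvch
nbg
zeajb
neg
dxx
dlkqu
yherd
wxja
ezx
yri
bim
ebuy
jzrfy

Derivation:
Hunk 1: at line 9 remove [iwee] add [bim] -> 13 lines: qaut hjthl nbg zeajb neg dxx dfxj yrv ezx yri bim ebuy jzrfy
Hunk 2: at line 5 remove [dfxj] add [dlkqu,nog] -> 14 lines: qaut hjthl nbg zeajb neg dxx dlkqu nog yrv ezx yri bim ebuy jzrfy
Hunk 3: at line 6 remove [nog,yrv] add [yayb,rowc] -> 14 lines: qaut hjthl nbg zeajb neg dxx dlkqu yayb rowc ezx yri bim ebuy jzrfy
Hunk 4: at line 7 remove [yayb,rowc] add [ygb,dyvok,gmtil] -> 15 lines: qaut hjthl nbg zeajb neg dxx dlkqu ygb dyvok gmtil ezx yri bim ebuy jzrfy
Hunk 5: at line 6 remove [ygb,dyvok,gmtil] add [yherd,wxja] -> 14 lines: qaut hjthl nbg zeajb neg dxx dlkqu yherd wxja ezx yri bim ebuy jzrfy
Hunk 6: at line 1 remove [hjthl] add [qzdt,bmojm,nvch] -> 16 lines: qaut qzdt bmojm nvch nbg zeajb neg dxx dlkqu yherd wxja ezx yri bim ebuy jzrfy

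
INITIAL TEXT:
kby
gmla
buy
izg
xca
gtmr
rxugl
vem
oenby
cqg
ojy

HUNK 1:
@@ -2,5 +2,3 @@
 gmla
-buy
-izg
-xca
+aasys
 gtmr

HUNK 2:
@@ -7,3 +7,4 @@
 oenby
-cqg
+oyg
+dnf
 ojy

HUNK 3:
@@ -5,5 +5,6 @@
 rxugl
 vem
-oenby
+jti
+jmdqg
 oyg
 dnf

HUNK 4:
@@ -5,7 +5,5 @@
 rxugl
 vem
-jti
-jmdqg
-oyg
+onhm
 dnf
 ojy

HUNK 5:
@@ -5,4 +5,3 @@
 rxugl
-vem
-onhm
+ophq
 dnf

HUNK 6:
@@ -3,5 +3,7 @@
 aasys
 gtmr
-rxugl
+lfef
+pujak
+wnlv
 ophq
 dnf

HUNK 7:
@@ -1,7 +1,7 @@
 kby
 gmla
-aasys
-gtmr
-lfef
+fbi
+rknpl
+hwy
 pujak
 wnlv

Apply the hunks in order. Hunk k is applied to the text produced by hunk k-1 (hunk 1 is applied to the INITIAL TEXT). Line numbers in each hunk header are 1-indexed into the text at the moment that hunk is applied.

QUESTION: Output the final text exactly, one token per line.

Hunk 1: at line 2 remove [buy,izg,xca] add [aasys] -> 9 lines: kby gmla aasys gtmr rxugl vem oenby cqg ojy
Hunk 2: at line 7 remove [cqg] add [oyg,dnf] -> 10 lines: kby gmla aasys gtmr rxugl vem oenby oyg dnf ojy
Hunk 3: at line 5 remove [oenby] add [jti,jmdqg] -> 11 lines: kby gmla aasys gtmr rxugl vem jti jmdqg oyg dnf ojy
Hunk 4: at line 5 remove [jti,jmdqg,oyg] add [onhm] -> 9 lines: kby gmla aasys gtmr rxugl vem onhm dnf ojy
Hunk 5: at line 5 remove [vem,onhm] add [ophq] -> 8 lines: kby gmla aasys gtmr rxugl ophq dnf ojy
Hunk 6: at line 3 remove [rxugl] add [lfef,pujak,wnlv] -> 10 lines: kby gmla aasys gtmr lfef pujak wnlv ophq dnf ojy
Hunk 7: at line 1 remove [aasys,gtmr,lfef] add [fbi,rknpl,hwy] -> 10 lines: kby gmla fbi rknpl hwy pujak wnlv ophq dnf ojy

Answer: kby
gmla
fbi
rknpl
hwy
pujak
wnlv
ophq
dnf
ojy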